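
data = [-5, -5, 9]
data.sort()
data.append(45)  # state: [-5, -5, 9, 45]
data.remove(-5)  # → [-5, 9, 45]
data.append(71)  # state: [-5, 9, 45, 71]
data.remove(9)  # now [-5, 45, 71]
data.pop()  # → 71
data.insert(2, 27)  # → [-5, 45, 27]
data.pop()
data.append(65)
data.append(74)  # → [-5, 45, 65, 74]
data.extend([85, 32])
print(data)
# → [-5, 45, 65, 74, 85, 32]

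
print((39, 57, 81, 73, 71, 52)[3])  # 73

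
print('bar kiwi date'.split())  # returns ['bar', 'kiwi', 'date']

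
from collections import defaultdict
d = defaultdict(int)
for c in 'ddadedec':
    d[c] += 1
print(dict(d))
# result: {'d': 4, 'a': 1, 'e': 2, 'c': 1}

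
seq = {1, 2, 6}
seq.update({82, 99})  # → {1, 2, 6, 82, 99}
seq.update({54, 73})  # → {1, 2, 6, 54, 73, 82, 99}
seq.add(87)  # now {1, 2, 6, 54, 73, 82, 87, 99}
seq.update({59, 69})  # {1, 2, 6, 54, 59, 69, 73, 82, 87, 99}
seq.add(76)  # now {1, 2, 6, 54, 59, 69, 73, 76, 82, 87, 99}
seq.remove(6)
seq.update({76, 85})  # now {1, 2, 54, 59, 69, 73, 76, 82, 85, 87, 99}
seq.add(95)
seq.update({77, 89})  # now {1, 2, 54, 59, 69, 73, 76, 77, 82, 85, 87, 89, 95, 99}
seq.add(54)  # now {1, 2, 54, 59, 69, 73, 76, 77, 82, 85, 87, 89, 95, 99}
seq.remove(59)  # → {1, 2, 54, 69, 73, 76, 77, 82, 85, 87, 89, 95, 99}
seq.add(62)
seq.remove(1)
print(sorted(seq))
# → [2, 54, 62, 69, 73, 76, 77, 82, 85, 87, 89, 95, 99]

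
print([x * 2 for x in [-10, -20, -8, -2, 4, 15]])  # [-20, -40, -16, -4, 8, 30]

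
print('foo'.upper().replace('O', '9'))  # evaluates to F99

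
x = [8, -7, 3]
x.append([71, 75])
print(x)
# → [8, -7, 3, [71, 75]]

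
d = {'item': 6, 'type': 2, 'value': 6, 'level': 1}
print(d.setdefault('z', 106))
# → 106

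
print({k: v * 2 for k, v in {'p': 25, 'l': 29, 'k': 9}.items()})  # {'p': 50, 'l': 58, 'k': 18}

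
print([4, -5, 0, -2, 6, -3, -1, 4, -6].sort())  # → None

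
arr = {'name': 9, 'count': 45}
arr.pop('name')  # 9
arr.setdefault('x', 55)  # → 55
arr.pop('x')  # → 55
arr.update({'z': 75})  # {'count': 45, 'z': 75}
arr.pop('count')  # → 45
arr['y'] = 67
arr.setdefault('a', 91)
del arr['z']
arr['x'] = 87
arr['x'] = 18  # {'y': 67, 'a': 91, 'x': 18}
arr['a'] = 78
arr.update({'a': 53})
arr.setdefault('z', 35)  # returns 35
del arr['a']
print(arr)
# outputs {'y': 67, 'x': 18, 'z': 35}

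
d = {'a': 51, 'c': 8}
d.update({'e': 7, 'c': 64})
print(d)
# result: {'a': 51, 'c': 64, 'e': 7}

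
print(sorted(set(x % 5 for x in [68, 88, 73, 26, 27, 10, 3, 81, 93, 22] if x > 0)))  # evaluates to [0, 1, 2, 3]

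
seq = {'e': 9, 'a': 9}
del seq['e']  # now {'a': 9}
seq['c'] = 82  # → {'a': 9, 'c': 82}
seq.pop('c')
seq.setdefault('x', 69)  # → 69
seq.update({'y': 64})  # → {'a': 9, 'x': 69, 'y': 64}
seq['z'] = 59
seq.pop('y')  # 64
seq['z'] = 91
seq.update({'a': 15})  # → {'a': 15, 'x': 69, 'z': 91}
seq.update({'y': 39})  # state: {'a': 15, 'x': 69, 'z': 91, 'y': 39}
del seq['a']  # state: {'x': 69, 'z': 91, 'y': 39}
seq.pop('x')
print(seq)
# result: {'z': 91, 'y': 39}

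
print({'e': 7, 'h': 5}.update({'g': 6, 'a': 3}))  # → None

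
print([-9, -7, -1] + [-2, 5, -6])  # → [-9, -7, -1, -2, 5, -6]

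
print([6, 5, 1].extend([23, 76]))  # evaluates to None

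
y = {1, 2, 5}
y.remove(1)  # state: {2, 5}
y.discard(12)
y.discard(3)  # {2, 5}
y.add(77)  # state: {2, 5, 77}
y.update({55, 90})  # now {2, 5, 55, 77, 90}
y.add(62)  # {2, 5, 55, 62, 77, 90}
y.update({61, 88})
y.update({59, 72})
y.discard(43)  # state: {2, 5, 55, 59, 61, 62, 72, 77, 88, 90}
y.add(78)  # {2, 5, 55, 59, 61, 62, 72, 77, 78, 88, 90}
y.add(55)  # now {2, 5, 55, 59, 61, 62, 72, 77, 78, 88, 90}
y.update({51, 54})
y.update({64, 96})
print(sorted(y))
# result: [2, 5, 51, 54, 55, 59, 61, 62, 64, 72, 77, 78, 88, 90, 96]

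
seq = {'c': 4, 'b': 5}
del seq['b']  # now {'c': 4}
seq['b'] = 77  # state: {'c': 4, 'b': 77}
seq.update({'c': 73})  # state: {'c': 73, 'b': 77}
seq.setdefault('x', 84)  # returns 84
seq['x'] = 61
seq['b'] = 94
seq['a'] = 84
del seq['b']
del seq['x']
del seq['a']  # {'c': 73}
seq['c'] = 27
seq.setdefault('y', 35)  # 35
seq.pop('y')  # 35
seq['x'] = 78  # {'c': 27, 'x': 78}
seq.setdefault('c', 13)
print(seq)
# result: {'c': 27, 'x': 78}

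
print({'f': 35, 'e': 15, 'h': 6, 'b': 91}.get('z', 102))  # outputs 102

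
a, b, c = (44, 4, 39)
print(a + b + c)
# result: 87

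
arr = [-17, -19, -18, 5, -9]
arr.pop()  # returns -9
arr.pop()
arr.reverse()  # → [-18, -19, -17]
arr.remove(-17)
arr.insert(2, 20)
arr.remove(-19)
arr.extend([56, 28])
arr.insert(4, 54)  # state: [-18, 20, 56, 28, 54]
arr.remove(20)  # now [-18, 56, 28, 54]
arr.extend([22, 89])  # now [-18, 56, 28, 54, 22, 89]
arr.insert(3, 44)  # [-18, 56, 28, 44, 54, 22, 89]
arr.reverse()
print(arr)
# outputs [89, 22, 54, 44, 28, 56, -18]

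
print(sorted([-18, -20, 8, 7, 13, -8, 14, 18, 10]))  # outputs [-20, -18, -8, 7, 8, 10, 13, 14, 18]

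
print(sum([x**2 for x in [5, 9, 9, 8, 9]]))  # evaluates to 332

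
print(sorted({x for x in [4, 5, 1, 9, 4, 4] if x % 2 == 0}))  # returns [4]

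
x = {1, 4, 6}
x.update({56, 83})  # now {1, 4, 6, 56, 83}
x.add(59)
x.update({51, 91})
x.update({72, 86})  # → {1, 4, 6, 51, 56, 59, 72, 83, 86, 91}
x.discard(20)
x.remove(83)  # {1, 4, 6, 51, 56, 59, 72, 86, 91}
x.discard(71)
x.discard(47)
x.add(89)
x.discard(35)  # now {1, 4, 6, 51, 56, 59, 72, 86, 89, 91}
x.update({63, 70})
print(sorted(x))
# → [1, 4, 6, 51, 56, 59, 63, 70, 72, 86, 89, 91]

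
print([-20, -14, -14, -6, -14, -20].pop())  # -20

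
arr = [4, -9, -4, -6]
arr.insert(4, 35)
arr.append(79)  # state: [4, -9, -4, -6, 35, 79]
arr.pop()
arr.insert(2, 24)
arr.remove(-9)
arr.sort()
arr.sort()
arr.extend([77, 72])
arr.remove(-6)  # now [-4, 4, 24, 35, 77, 72]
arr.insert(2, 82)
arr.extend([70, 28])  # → [-4, 4, 82, 24, 35, 77, 72, 70, 28]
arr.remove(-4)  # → [4, 82, 24, 35, 77, 72, 70, 28]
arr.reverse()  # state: [28, 70, 72, 77, 35, 24, 82, 4]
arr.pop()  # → 4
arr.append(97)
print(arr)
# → [28, 70, 72, 77, 35, 24, 82, 97]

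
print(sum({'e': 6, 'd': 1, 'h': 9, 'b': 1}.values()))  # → 17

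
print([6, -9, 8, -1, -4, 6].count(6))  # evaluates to 2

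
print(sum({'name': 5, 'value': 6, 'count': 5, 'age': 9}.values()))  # 25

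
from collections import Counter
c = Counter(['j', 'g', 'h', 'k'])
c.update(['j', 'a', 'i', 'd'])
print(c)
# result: Counter({'j': 2, 'g': 1, 'h': 1, 'k': 1, 'a': 1, 'i': 1, 'd': 1})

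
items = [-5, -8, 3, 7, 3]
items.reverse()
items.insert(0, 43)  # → [43, 3, 7, 3, -8, -5]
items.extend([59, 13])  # [43, 3, 7, 3, -8, -5, 59, 13]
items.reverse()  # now [13, 59, -5, -8, 3, 7, 3, 43]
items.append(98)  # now [13, 59, -5, -8, 3, 7, 3, 43, 98]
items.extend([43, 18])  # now [13, 59, -5, -8, 3, 7, 3, 43, 98, 43, 18]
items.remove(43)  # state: [13, 59, -5, -8, 3, 7, 3, 98, 43, 18]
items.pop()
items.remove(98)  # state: [13, 59, -5, -8, 3, 7, 3, 43]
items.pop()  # 43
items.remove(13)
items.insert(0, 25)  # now [25, 59, -5, -8, 3, 7, 3]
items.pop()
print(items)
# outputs [25, 59, -5, -8, 3, 7]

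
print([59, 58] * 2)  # [59, 58, 59, 58]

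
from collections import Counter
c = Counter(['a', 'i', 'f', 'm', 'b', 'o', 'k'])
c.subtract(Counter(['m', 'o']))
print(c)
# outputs Counter({'a': 1, 'i': 1, 'f': 1, 'b': 1, 'k': 1, 'm': 0, 'o': 0})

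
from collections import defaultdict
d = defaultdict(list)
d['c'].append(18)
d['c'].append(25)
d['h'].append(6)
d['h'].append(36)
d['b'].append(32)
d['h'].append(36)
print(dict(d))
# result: {'c': [18, 25], 'h': [6, 36, 36], 'b': [32]}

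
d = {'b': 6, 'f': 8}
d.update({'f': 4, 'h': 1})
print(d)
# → {'b': 6, 'f': 4, 'h': 1}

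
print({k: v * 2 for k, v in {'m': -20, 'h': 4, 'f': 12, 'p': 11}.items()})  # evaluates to {'m': -40, 'h': 8, 'f': 24, 'p': 22}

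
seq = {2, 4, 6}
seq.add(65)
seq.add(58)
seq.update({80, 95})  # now {2, 4, 6, 58, 65, 80, 95}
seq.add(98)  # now {2, 4, 6, 58, 65, 80, 95, 98}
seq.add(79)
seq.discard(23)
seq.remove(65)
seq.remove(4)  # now {2, 6, 58, 79, 80, 95, 98}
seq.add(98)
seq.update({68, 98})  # {2, 6, 58, 68, 79, 80, 95, 98}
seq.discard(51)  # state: {2, 6, 58, 68, 79, 80, 95, 98}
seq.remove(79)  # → {2, 6, 58, 68, 80, 95, 98}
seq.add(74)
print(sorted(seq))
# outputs [2, 6, 58, 68, 74, 80, 95, 98]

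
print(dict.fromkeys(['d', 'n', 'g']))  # {'d': None, 'n': None, 'g': None}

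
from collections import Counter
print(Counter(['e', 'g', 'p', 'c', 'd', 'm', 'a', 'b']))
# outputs Counter({'e': 1, 'g': 1, 'p': 1, 'c': 1, 'd': 1, 'm': 1, 'a': 1, 'b': 1})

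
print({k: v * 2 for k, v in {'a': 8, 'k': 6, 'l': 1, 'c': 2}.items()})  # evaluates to {'a': 16, 'k': 12, 'l': 2, 'c': 4}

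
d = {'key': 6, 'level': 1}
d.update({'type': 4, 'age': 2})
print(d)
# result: {'key': 6, 'level': 1, 'type': 4, 'age': 2}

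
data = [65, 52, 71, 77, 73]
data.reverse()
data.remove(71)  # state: [73, 77, 52, 65]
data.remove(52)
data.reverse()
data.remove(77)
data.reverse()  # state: [73, 65]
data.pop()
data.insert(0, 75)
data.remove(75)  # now [73]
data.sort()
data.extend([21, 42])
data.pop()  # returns 42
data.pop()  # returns 21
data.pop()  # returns 73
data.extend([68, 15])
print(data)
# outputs [68, 15]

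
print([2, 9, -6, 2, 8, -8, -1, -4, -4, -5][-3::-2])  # [-4, -8, 2, 9]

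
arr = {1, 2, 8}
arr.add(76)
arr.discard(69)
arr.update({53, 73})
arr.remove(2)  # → {1, 8, 53, 73, 76}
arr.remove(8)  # {1, 53, 73, 76}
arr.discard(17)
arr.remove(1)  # {53, 73, 76}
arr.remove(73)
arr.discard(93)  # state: {53, 76}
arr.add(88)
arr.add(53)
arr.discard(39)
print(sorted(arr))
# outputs [53, 76, 88]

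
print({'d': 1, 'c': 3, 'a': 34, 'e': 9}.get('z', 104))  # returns 104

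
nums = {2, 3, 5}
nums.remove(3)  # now {2, 5}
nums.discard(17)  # {2, 5}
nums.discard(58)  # {2, 5}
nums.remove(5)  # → {2}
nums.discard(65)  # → {2}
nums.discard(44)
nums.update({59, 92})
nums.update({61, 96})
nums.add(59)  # {2, 59, 61, 92, 96}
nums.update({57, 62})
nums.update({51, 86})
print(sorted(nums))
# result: [2, 51, 57, 59, 61, 62, 86, 92, 96]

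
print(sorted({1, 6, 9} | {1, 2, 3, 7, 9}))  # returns [1, 2, 3, 6, 7, 9]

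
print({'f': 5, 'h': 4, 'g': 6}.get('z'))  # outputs None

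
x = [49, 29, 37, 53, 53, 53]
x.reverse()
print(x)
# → [53, 53, 53, 37, 29, 49]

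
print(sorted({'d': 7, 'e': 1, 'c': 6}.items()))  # [('c', 6), ('d', 7), ('e', 1)]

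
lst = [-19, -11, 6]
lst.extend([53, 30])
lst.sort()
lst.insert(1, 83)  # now [-19, 83, -11, 6, 30, 53]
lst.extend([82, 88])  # [-19, 83, -11, 6, 30, 53, 82, 88]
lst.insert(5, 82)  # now [-19, 83, -11, 6, 30, 82, 53, 82, 88]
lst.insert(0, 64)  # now [64, -19, 83, -11, 6, 30, 82, 53, 82, 88]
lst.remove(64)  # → [-19, 83, -11, 6, 30, 82, 53, 82, 88]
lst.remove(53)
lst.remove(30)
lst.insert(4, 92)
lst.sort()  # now [-19, -11, 6, 82, 82, 83, 88, 92]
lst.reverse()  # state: [92, 88, 83, 82, 82, 6, -11, -19]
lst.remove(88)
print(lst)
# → [92, 83, 82, 82, 6, -11, -19]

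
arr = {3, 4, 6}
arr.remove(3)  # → {4, 6}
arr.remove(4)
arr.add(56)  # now {6, 56}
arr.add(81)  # {6, 56, 81}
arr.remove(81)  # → {6, 56}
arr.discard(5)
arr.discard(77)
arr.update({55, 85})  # {6, 55, 56, 85}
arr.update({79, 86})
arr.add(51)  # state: {6, 51, 55, 56, 79, 85, 86}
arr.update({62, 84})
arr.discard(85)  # {6, 51, 55, 56, 62, 79, 84, 86}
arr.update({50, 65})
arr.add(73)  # {6, 50, 51, 55, 56, 62, 65, 73, 79, 84, 86}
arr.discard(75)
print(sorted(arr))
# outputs [6, 50, 51, 55, 56, 62, 65, 73, 79, 84, 86]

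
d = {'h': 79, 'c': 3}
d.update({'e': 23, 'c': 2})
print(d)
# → {'h': 79, 'c': 2, 'e': 23}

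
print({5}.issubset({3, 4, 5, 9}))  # True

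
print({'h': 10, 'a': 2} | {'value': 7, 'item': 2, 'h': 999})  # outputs {'h': 999, 'a': 2, 'value': 7, 'item': 2}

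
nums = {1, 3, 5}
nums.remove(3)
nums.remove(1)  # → {5}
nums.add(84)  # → {5, 84}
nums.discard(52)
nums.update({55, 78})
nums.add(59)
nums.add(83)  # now {5, 55, 59, 78, 83, 84}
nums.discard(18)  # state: {5, 55, 59, 78, 83, 84}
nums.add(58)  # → {5, 55, 58, 59, 78, 83, 84}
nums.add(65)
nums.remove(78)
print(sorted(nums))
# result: [5, 55, 58, 59, 65, 83, 84]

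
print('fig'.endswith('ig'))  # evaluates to True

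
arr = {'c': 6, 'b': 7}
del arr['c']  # {'b': 7}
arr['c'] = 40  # {'b': 7, 'c': 40}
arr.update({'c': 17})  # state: {'b': 7, 'c': 17}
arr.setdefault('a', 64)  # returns 64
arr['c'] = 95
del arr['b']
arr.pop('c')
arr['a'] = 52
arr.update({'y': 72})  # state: {'a': 52, 'y': 72}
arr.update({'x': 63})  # {'a': 52, 'y': 72, 'x': 63}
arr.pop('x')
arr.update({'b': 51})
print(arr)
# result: {'a': 52, 'y': 72, 'b': 51}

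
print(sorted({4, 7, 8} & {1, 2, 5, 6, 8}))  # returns [8]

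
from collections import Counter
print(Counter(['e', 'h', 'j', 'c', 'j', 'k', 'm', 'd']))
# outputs Counter({'j': 2, 'e': 1, 'h': 1, 'c': 1, 'k': 1, 'm': 1, 'd': 1})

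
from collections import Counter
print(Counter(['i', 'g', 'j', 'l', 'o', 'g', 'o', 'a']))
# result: Counter({'g': 2, 'o': 2, 'i': 1, 'j': 1, 'l': 1, 'a': 1})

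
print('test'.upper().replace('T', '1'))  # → 1ES1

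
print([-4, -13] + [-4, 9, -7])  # [-4, -13, -4, 9, -7]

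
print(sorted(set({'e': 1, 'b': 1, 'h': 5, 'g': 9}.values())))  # [1, 5, 9]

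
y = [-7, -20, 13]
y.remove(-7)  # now [-20, 13]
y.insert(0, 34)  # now [34, -20, 13]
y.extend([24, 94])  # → [34, -20, 13, 24, 94]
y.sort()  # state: [-20, 13, 24, 34, 94]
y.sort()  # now [-20, 13, 24, 34, 94]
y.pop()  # 94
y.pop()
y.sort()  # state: [-20, 13, 24]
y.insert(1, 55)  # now [-20, 55, 13, 24]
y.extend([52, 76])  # [-20, 55, 13, 24, 52, 76]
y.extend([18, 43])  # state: [-20, 55, 13, 24, 52, 76, 18, 43]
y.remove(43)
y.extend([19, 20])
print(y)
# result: [-20, 55, 13, 24, 52, 76, 18, 19, 20]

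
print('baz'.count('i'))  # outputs 0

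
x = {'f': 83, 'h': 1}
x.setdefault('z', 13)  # 13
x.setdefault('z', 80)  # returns 13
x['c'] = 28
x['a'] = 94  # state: {'f': 83, 'h': 1, 'z': 13, 'c': 28, 'a': 94}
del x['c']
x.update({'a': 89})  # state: {'f': 83, 'h': 1, 'z': 13, 'a': 89}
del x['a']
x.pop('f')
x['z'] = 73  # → {'h': 1, 'z': 73}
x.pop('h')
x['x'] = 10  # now {'z': 73, 'x': 10}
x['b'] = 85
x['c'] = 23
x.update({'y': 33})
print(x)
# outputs {'z': 73, 'x': 10, 'b': 85, 'c': 23, 'y': 33}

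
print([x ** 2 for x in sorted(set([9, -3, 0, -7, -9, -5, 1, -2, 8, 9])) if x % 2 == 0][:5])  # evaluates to [4, 0, 64]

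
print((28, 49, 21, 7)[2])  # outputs 21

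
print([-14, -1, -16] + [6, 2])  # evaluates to [-14, -1, -16, 6, 2]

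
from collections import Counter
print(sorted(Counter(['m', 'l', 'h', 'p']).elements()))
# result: ['h', 'l', 'm', 'p']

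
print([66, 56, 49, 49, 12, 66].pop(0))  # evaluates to 66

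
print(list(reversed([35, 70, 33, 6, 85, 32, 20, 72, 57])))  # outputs [57, 72, 20, 32, 85, 6, 33, 70, 35]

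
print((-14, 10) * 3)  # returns (-14, 10, -14, 10, -14, 10)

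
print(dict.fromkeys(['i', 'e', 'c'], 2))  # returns {'i': 2, 'e': 2, 'c': 2}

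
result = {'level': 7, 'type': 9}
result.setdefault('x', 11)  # 11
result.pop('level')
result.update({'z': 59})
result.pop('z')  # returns 59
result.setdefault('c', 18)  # 18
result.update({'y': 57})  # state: {'type': 9, 'x': 11, 'c': 18, 'y': 57}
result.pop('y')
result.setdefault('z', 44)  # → 44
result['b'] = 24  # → {'type': 9, 'x': 11, 'c': 18, 'z': 44, 'b': 24}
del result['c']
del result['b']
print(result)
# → {'type': 9, 'x': 11, 'z': 44}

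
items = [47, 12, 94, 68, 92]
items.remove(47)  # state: [12, 94, 68, 92]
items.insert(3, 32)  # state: [12, 94, 68, 32, 92]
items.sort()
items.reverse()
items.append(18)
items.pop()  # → 18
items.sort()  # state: [12, 32, 68, 92, 94]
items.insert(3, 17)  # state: [12, 32, 68, 17, 92, 94]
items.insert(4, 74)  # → [12, 32, 68, 17, 74, 92, 94]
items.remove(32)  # [12, 68, 17, 74, 92, 94]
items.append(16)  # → [12, 68, 17, 74, 92, 94, 16]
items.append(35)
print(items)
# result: [12, 68, 17, 74, 92, 94, 16, 35]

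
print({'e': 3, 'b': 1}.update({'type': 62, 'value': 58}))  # None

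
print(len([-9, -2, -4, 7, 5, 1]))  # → 6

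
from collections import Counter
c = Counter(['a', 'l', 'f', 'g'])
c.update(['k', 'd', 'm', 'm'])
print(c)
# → Counter({'m': 2, 'a': 1, 'l': 1, 'f': 1, 'g': 1, 'k': 1, 'd': 1})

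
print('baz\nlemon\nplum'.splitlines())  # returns ['baz', 'lemon', 'plum']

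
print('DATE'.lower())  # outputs date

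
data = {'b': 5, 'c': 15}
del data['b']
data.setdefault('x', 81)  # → 81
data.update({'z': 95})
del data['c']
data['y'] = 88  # {'x': 81, 'z': 95, 'y': 88}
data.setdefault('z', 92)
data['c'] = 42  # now {'x': 81, 'z': 95, 'y': 88, 'c': 42}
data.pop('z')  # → 95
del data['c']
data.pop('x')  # 81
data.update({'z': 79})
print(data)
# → {'y': 88, 'z': 79}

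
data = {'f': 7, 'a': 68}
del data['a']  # {'f': 7}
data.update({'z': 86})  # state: {'f': 7, 'z': 86}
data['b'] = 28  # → {'f': 7, 'z': 86, 'b': 28}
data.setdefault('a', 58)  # 58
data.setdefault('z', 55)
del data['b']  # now {'f': 7, 'z': 86, 'a': 58}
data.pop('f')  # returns 7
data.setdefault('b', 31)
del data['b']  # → {'z': 86, 'a': 58}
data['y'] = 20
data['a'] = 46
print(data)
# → {'z': 86, 'a': 46, 'y': 20}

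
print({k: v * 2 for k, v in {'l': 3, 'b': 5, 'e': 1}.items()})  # {'l': 6, 'b': 10, 'e': 2}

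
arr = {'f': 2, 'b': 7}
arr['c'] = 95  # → {'f': 2, 'b': 7, 'c': 95}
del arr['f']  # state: {'b': 7, 'c': 95}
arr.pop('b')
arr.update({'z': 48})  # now {'c': 95, 'z': 48}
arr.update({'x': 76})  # {'c': 95, 'z': 48, 'x': 76}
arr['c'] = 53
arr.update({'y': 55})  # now {'c': 53, 'z': 48, 'x': 76, 'y': 55}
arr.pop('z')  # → 48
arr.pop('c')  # 53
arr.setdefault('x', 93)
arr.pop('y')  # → 55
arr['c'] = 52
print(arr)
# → {'x': 76, 'c': 52}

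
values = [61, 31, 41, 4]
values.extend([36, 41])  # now [61, 31, 41, 4, 36, 41]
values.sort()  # [4, 31, 36, 41, 41, 61]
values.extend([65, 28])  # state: [4, 31, 36, 41, 41, 61, 65, 28]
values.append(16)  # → [4, 31, 36, 41, 41, 61, 65, 28, 16]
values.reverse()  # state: [16, 28, 65, 61, 41, 41, 36, 31, 4]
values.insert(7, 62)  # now [16, 28, 65, 61, 41, 41, 36, 62, 31, 4]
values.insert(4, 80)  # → [16, 28, 65, 61, 80, 41, 41, 36, 62, 31, 4]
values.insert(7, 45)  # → [16, 28, 65, 61, 80, 41, 41, 45, 36, 62, 31, 4]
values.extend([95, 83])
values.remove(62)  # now [16, 28, 65, 61, 80, 41, 41, 45, 36, 31, 4, 95, 83]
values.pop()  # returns 83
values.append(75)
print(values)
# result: [16, 28, 65, 61, 80, 41, 41, 45, 36, 31, 4, 95, 75]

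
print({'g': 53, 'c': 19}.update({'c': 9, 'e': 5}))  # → None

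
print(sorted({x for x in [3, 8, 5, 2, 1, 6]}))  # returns [1, 2, 3, 5, 6, 8]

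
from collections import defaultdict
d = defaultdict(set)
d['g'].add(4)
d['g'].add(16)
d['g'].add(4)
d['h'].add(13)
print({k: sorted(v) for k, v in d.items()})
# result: {'g': [4, 16], 'h': [13]}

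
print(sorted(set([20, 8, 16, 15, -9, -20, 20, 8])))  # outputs [-20, -9, 8, 15, 16, 20]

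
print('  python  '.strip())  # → python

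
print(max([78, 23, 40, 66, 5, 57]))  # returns 78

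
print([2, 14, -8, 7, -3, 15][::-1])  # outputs [15, -3, 7, -8, 14, 2]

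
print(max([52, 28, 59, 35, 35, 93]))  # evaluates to 93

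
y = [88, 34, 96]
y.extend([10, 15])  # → [88, 34, 96, 10, 15]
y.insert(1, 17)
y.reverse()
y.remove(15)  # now [10, 96, 34, 17, 88]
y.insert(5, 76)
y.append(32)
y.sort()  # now [10, 17, 32, 34, 76, 88, 96]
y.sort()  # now [10, 17, 32, 34, 76, 88, 96]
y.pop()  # 96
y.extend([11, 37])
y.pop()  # 37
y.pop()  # 11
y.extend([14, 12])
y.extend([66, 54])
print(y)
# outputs [10, 17, 32, 34, 76, 88, 14, 12, 66, 54]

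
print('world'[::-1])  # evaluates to dlrow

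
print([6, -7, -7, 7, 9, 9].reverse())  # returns None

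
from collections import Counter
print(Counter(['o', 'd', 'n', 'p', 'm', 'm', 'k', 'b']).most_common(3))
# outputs [('m', 2), ('o', 1), ('d', 1)]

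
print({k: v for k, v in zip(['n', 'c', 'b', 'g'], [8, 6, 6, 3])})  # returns {'n': 8, 'c': 6, 'b': 6, 'g': 3}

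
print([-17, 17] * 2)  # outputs [-17, 17, -17, 17]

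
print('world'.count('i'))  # 0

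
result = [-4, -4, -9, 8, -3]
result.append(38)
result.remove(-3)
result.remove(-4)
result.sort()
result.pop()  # 38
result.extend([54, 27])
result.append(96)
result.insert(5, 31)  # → [-9, -4, 8, 54, 27, 31, 96]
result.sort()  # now [-9, -4, 8, 27, 31, 54, 96]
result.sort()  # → [-9, -4, 8, 27, 31, 54, 96]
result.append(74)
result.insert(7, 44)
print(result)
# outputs [-9, -4, 8, 27, 31, 54, 96, 44, 74]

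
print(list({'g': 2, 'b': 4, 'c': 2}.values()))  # [2, 4, 2]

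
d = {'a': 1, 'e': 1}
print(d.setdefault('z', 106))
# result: 106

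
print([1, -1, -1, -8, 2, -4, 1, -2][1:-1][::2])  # [-1, -8, -4]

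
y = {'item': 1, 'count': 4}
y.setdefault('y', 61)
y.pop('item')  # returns 1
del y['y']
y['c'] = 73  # {'count': 4, 'c': 73}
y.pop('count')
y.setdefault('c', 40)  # 73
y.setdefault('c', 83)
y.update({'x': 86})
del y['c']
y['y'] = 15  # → {'x': 86, 'y': 15}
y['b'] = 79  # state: {'x': 86, 'y': 15, 'b': 79}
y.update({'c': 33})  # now {'x': 86, 'y': 15, 'b': 79, 'c': 33}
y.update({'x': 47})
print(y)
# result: {'x': 47, 'y': 15, 'b': 79, 'c': 33}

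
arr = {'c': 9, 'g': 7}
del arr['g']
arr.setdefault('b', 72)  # 72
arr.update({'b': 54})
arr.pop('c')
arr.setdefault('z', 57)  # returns 57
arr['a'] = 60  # {'b': 54, 'z': 57, 'a': 60}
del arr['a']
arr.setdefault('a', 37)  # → 37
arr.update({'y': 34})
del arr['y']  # {'b': 54, 'z': 57, 'a': 37}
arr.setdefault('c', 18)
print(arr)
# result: {'b': 54, 'z': 57, 'a': 37, 'c': 18}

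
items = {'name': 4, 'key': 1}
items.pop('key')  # 1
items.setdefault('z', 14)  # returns 14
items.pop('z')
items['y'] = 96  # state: {'name': 4, 'y': 96}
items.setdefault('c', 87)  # 87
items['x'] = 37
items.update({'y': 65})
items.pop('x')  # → 37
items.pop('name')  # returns 4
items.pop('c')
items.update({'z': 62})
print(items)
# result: {'y': 65, 'z': 62}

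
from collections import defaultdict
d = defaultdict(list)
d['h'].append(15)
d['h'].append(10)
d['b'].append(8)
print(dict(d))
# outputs {'h': [15, 10], 'b': [8]}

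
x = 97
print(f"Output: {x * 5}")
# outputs Output: 485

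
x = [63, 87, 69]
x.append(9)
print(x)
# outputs [63, 87, 69, 9]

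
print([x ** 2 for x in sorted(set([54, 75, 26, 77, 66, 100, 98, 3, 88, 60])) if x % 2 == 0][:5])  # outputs [676, 2916, 3600, 4356, 7744]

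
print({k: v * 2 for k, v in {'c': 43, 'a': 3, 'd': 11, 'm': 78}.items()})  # {'c': 86, 'a': 6, 'd': 22, 'm': 156}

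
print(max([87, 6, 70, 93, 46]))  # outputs 93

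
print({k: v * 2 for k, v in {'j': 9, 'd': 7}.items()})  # {'j': 18, 'd': 14}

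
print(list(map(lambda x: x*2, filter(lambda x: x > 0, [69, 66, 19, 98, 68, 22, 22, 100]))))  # [138, 132, 38, 196, 136, 44, 44, 200]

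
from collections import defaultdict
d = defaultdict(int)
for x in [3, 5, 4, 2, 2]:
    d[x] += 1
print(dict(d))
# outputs {3: 1, 5: 1, 4: 1, 2: 2}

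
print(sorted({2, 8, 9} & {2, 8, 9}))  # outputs [2, 8, 9]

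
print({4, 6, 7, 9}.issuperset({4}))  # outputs True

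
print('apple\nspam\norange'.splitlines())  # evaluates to ['apple', 'spam', 'orange']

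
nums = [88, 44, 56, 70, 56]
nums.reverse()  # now [56, 70, 56, 44, 88]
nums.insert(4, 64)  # [56, 70, 56, 44, 64, 88]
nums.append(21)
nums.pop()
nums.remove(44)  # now [56, 70, 56, 64, 88]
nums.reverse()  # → [88, 64, 56, 70, 56]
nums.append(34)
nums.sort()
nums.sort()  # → [34, 56, 56, 64, 70, 88]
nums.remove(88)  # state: [34, 56, 56, 64, 70]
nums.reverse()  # [70, 64, 56, 56, 34]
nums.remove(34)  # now [70, 64, 56, 56]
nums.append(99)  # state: [70, 64, 56, 56, 99]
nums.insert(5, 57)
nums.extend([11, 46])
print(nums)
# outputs [70, 64, 56, 56, 99, 57, 11, 46]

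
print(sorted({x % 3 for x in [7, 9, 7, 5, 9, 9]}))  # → [0, 1, 2]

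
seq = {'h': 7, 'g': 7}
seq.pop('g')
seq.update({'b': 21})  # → {'h': 7, 'b': 21}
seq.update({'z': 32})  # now {'h': 7, 'b': 21, 'z': 32}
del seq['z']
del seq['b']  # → {'h': 7}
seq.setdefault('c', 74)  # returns 74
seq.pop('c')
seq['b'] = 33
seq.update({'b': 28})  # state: {'h': 7, 'b': 28}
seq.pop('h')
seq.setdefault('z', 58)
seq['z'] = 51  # {'b': 28, 'z': 51}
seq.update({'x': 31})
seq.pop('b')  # 28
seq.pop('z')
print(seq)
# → {'x': 31}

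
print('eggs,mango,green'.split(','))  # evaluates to ['eggs', 'mango', 'green']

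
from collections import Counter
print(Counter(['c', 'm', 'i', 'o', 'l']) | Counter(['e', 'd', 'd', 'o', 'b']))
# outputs Counter({'d': 2, 'c': 1, 'm': 1, 'i': 1, 'o': 1, 'l': 1, 'e': 1, 'b': 1})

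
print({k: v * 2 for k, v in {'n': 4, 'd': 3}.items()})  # {'n': 8, 'd': 6}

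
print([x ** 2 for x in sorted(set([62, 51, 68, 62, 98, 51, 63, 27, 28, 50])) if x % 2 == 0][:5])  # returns [784, 2500, 3844, 4624, 9604]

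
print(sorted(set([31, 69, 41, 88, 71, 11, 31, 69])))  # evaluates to [11, 31, 41, 69, 71, 88]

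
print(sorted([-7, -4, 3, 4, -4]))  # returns [-7, -4, -4, 3, 4]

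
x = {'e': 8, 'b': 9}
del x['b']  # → {'e': 8}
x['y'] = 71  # {'e': 8, 'y': 71}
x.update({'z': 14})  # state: {'e': 8, 'y': 71, 'z': 14}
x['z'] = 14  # {'e': 8, 'y': 71, 'z': 14}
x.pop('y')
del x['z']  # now {'e': 8}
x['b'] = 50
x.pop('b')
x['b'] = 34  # {'e': 8, 'b': 34}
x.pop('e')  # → 8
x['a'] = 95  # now {'b': 34, 'a': 95}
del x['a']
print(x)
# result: {'b': 34}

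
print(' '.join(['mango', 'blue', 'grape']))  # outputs mango blue grape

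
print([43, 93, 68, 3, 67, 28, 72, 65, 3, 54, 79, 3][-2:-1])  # [79]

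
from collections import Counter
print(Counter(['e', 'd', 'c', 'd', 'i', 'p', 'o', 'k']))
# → Counter({'d': 2, 'e': 1, 'c': 1, 'i': 1, 'p': 1, 'o': 1, 'k': 1})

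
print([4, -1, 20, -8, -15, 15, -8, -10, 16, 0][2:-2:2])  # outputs [20, -15, -8]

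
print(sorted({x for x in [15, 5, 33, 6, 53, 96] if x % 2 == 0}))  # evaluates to [6, 96]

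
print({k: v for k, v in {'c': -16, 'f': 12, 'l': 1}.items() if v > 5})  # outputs {'f': 12}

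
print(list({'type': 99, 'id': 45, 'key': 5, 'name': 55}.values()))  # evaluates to [99, 45, 5, 55]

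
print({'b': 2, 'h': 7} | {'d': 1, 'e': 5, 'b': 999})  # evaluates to {'b': 999, 'h': 7, 'd': 1, 'e': 5}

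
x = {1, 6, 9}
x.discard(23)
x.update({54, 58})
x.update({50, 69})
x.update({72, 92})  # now {1, 6, 9, 50, 54, 58, 69, 72, 92}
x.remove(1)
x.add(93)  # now {6, 9, 50, 54, 58, 69, 72, 92, 93}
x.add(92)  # {6, 9, 50, 54, 58, 69, 72, 92, 93}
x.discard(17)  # {6, 9, 50, 54, 58, 69, 72, 92, 93}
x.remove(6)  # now {9, 50, 54, 58, 69, 72, 92, 93}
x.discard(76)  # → {9, 50, 54, 58, 69, 72, 92, 93}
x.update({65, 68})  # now {9, 50, 54, 58, 65, 68, 69, 72, 92, 93}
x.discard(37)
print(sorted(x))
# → [9, 50, 54, 58, 65, 68, 69, 72, 92, 93]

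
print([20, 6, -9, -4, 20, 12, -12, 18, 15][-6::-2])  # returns [-4, 6]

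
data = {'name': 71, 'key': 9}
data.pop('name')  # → 71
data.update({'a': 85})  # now {'key': 9, 'a': 85}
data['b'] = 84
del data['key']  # {'a': 85, 'b': 84}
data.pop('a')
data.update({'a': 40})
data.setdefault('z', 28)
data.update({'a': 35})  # {'b': 84, 'a': 35, 'z': 28}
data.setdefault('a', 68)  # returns 35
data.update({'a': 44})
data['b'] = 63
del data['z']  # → {'b': 63, 'a': 44}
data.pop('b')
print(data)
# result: {'a': 44}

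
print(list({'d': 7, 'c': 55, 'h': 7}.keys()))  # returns ['d', 'c', 'h']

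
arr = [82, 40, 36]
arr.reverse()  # [36, 40, 82]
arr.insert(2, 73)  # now [36, 40, 73, 82]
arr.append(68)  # [36, 40, 73, 82, 68]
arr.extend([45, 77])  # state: [36, 40, 73, 82, 68, 45, 77]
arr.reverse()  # [77, 45, 68, 82, 73, 40, 36]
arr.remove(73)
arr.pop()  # 36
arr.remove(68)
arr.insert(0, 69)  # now [69, 77, 45, 82, 40]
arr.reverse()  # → [40, 82, 45, 77, 69]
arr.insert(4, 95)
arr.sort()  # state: [40, 45, 69, 77, 82, 95]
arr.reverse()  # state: [95, 82, 77, 69, 45, 40]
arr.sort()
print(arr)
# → [40, 45, 69, 77, 82, 95]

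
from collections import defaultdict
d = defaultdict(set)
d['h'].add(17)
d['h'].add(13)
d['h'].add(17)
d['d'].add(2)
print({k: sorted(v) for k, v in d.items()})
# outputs {'h': [13, 17], 'd': [2]}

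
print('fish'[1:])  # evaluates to ish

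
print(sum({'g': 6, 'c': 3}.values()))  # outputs 9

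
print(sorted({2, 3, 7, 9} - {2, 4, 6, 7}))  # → [3, 9]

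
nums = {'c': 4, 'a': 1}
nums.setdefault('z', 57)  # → 57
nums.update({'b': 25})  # {'c': 4, 'a': 1, 'z': 57, 'b': 25}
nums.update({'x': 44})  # {'c': 4, 'a': 1, 'z': 57, 'b': 25, 'x': 44}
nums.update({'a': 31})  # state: {'c': 4, 'a': 31, 'z': 57, 'b': 25, 'x': 44}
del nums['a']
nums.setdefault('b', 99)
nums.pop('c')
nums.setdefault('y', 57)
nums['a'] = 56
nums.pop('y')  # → 57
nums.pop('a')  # 56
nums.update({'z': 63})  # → {'z': 63, 'b': 25, 'x': 44}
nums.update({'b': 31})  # {'z': 63, 'b': 31, 'x': 44}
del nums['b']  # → {'z': 63, 'x': 44}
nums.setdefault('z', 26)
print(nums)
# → {'z': 63, 'x': 44}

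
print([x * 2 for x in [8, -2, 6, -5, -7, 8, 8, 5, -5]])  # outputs [16, -4, 12, -10, -14, 16, 16, 10, -10]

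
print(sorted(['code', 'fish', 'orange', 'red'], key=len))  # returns ['red', 'code', 'fish', 'orange']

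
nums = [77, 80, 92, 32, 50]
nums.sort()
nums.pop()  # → 92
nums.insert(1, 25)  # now [32, 25, 50, 77, 80]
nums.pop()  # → 80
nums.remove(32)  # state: [25, 50, 77]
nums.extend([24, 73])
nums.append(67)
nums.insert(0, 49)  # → [49, 25, 50, 77, 24, 73, 67]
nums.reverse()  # [67, 73, 24, 77, 50, 25, 49]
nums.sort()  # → [24, 25, 49, 50, 67, 73, 77]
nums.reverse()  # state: [77, 73, 67, 50, 49, 25, 24]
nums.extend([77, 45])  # [77, 73, 67, 50, 49, 25, 24, 77, 45]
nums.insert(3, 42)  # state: [77, 73, 67, 42, 50, 49, 25, 24, 77, 45]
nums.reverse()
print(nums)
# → [45, 77, 24, 25, 49, 50, 42, 67, 73, 77]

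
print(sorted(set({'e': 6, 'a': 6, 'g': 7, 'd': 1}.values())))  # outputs [1, 6, 7]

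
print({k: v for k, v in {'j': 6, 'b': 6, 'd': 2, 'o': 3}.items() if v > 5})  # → {'j': 6, 'b': 6}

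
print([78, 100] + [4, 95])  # [78, 100, 4, 95]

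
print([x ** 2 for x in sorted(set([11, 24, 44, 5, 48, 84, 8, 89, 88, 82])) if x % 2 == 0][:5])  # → [64, 576, 1936, 2304, 6724]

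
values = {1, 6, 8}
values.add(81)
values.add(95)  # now {1, 6, 8, 81, 95}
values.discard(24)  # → {1, 6, 8, 81, 95}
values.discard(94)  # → {1, 6, 8, 81, 95}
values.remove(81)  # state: {1, 6, 8, 95}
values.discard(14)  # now {1, 6, 8, 95}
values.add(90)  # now {1, 6, 8, 90, 95}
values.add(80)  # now {1, 6, 8, 80, 90, 95}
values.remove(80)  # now {1, 6, 8, 90, 95}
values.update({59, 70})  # {1, 6, 8, 59, 70, 90, 95}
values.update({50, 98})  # {1, 6, 8, 50, 59, 70, 90, 95, 98}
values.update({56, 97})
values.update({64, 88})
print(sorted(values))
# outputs [1, 6, 8, 50, 56, 59, 64, 70, 88, 90, 95, 97, 98]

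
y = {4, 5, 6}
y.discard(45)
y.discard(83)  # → {4, 5, 6}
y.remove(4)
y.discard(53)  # {5, 6}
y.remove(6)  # {5}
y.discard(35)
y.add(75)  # {5, 75}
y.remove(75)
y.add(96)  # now {5, 96}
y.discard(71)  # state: {5, 96}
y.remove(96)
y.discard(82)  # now {5}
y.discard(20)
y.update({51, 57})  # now {5, 51, 57}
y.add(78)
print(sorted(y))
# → [5, 51, 57, 78]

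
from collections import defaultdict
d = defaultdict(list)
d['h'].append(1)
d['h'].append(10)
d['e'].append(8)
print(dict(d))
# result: {'h': [1, 10], 'e': [8]}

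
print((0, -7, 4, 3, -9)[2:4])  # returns (4, 3)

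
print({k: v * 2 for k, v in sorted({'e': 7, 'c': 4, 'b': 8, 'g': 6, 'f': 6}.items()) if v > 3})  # {'b': 16, 'c': 8, 'e': 14, 'f': 12, 'g': 12}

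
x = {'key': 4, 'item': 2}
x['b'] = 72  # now {'key': 4, 'item': 2, 'b': 72}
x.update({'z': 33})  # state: {'key': 4, 'item': 2, 'b': 72, 'z': 33}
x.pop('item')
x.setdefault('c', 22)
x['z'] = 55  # {'key': 4, 'b': 72, 'z': 55, 'c': 22}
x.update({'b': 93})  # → {'key': 4, 'b': 93, 'z': 55, 'c': 22}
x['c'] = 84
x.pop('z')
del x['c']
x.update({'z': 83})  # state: {'key': 4, 'b': 93, 'z': 83}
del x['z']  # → {'key': 4, 'b': 93}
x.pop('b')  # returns 93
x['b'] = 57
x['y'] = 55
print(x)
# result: {'key': 4, 'b': 57, 'y': 55}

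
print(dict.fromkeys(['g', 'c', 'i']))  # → {'g': None, 'c': None, 'i': None}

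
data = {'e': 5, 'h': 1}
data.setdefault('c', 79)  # 79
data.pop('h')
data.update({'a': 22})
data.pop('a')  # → 22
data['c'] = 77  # {'e': 5, 'c': 77}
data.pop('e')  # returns 5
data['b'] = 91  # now {'c': 77, 'b': 91}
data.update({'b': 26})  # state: {'c': 77, 'b': 26}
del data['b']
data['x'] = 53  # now {'c': 77, 'x': 53}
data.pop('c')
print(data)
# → {'x': 53}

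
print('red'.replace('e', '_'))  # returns r_d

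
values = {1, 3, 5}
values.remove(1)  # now {3, 5}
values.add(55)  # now {3, 5, 55}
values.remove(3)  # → {5, 55}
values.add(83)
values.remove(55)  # {5, 83}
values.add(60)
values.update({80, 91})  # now {5, 60, 80, 83, 91}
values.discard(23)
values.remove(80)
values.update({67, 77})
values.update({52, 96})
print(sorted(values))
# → [5, 52, 60, 67, 77, 83, 91, 96]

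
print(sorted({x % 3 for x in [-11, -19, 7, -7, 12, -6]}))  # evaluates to [0, 1, 2]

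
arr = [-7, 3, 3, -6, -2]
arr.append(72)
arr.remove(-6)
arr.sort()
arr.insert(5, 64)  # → [-7, -2, 3, 3, 72, 64]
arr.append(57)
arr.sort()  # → [-7, -2, 3, 3, 57, 64, 72]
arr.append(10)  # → [-7, -2, 3, 3, 57, 64, 72, 10]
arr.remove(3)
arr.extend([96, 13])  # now [-7, -2, 3, 57, 64, 72, 10, 96, 13]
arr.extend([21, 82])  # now [-7, -2, 3, 57, 64, 72, 10, 96, 13, 21, 82]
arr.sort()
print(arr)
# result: [-7, -2, 3, 10, 13, 21, 57, 64, 72, 82, 96]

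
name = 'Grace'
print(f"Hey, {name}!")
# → Hey, Grace!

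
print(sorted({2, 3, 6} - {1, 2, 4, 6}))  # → [3]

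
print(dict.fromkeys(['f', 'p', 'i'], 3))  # {'f': 3, 'p': 3, 'i': 3}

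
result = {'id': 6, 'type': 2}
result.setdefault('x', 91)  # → 91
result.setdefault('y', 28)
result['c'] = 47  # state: {'id': 6, 'type': 2, 'x': 91, 'y': 28, 'c': 47}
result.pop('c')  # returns 47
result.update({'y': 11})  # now {'id': 6, 'type': 2, 'x': 91, 'y': 11}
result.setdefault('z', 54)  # 54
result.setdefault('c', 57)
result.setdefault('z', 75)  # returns 54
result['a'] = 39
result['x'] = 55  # {'id': 6, 'type': 2, 'x': 55, 'y': 11, 'z': 54, 'c': 57, 'a': 39}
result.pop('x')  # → 55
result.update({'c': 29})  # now {'id': 6, 'type': 2, 'y': 11, 'z': 54, 'c': 29, 'a': 39}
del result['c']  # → {'id': 6, 'type': 2, 'y': 11, 'z': 54, 'a': 39}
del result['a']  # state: {'id': 6, 'type': 2, 'y': 11, 'z': 54}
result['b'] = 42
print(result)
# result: {'id': 6, 'type': 2, 'y': 11, 'z': 54, 'b': 42}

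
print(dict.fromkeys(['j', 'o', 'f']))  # {'j': None, 'o': None, 'f': None}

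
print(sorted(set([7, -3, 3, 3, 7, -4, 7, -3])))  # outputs [-4, -3, 3, 7]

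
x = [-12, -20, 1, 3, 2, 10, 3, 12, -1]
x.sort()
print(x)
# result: [-20, -12, -1, 1, 2, 3, 3, 10, 12]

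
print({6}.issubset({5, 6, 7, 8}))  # True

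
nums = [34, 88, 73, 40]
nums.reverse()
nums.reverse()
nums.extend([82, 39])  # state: [34, 88, 73, 40, 82, 39]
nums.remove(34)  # [88, 73, 40, 82, 39]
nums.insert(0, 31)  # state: [31, 88, 73, 40, 82, 39]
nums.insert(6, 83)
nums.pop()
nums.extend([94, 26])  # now [31, 88, 73, 40, 82, 39, 94, 26]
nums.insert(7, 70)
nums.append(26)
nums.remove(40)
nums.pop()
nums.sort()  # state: [26, 31, 39, 70, 73, 82, 88, 94]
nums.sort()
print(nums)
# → [26, 31, 39, 70, 73, 82, 88, 94]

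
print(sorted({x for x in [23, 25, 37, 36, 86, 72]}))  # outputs [23, 25, 36, 37, 72, 86]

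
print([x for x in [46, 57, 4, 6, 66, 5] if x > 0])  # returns [46, 57, 4, 6, 66, 5]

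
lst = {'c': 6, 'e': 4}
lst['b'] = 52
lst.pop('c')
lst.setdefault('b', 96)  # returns 52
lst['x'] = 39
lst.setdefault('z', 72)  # 72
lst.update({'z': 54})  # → {'e': 4, 'b': 52, 'x': 39, 'z': 54}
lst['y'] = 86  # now {'e': 4, 'b': 52, 'x': 39, 'z': 54, 'y': 86}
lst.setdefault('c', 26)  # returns 26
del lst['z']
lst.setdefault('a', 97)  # 97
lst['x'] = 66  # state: {'e': 4, 'b': 52, 'x': 66, 'y': 86, 'c': 26, 'a': 97}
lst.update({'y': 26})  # {'e': 4, 'b': 52, 'x': 66, 'y': 26, 'c': 26, 'a': 97}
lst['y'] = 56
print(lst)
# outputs {'e': 4, 'b': 52, 'x': 66, 'y': 56, 'c': 26, 'a': 97}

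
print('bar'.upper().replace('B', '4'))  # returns 4AR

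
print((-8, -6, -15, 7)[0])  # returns -8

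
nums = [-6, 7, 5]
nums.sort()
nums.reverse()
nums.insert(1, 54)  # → [7, 54, 5, -6]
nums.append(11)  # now [7, 54, 5, -6, 11]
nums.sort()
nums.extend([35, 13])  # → [-6, 5, 7, 11, 54, 35, 13]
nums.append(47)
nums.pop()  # 47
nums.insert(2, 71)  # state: [-6, 5, 71, 7, 11, 54, 35, 13]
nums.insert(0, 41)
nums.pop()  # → 13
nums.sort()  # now [-6, 5, 7, 11, 35, 41, 54, 71]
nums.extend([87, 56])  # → [-6, 5, 7, 11, 35, 41, 54, 71, 87, 56]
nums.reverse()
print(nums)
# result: [56, 87, 71, 54, 41, 35, 11, 7, 5, -6]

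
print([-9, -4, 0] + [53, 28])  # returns [-9, -4, 0, 53, 28]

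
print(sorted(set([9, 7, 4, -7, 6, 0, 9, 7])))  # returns [-7, 0, 4, 6, 7, 9]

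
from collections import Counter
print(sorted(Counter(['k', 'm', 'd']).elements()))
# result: ['d', 'k', 'm']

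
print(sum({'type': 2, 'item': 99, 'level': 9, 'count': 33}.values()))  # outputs 143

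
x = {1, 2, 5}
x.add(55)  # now {1, 2, 5, 55}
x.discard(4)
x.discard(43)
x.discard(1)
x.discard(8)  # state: {2, 5, 55}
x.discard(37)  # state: {2, 5, 55}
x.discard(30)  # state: {2, 5, 55}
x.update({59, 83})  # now {2, 5, 55, 59, 83}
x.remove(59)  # {2, 5, 55, 83}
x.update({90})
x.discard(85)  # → {2, 5, 55, 83, 90}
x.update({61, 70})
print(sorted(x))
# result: [2, 5, 55, 61, 70, 83, 90]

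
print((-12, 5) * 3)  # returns (-12, 5, -12, 5, -12, 5)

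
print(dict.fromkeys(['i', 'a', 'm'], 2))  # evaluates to {'i': 2, 'a': 2, 'm': 2}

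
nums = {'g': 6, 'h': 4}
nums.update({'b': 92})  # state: {'g': 6, 'h': 4, 'b': 92}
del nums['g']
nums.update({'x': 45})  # {'h': 4, 'b': 92, 'x': 45}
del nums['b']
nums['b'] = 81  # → {'h': 4, 'x': 45, 'b': 81}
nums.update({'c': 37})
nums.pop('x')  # 45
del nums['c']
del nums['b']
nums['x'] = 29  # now {'h': 4, 'x': 29}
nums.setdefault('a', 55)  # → 55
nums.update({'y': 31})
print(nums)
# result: {'h': 4, 'x': 29, 'a': 55, 'y': 31}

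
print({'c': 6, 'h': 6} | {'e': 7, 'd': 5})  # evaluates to {'c': 6, 'h': 6, 'e': 7, 'd': 5}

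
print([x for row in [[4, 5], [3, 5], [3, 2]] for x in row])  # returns [4, 5, 3, 5, 3, 2]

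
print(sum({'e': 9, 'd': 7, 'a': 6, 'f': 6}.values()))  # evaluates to 28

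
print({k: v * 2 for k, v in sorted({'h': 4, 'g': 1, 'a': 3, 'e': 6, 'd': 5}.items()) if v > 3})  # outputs {'d': 10, 'e': 12, 'h': 8}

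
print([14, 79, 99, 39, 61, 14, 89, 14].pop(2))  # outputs 99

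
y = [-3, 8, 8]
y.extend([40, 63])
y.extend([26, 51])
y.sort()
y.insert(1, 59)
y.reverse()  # [63, 51, 40, 26, 8, 8, 59, -3]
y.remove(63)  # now [51, 40, 26, 8, 8, 59, -3]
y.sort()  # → [-3, 8, 8, 26, 40, 51, 59]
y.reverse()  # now [59, 51, 40, 26, 8, 8, -3]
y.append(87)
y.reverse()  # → [87, -3, 8, 8, 26, 40, 51, 59]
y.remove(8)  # [87, -3, 8, 26, 40, 51, 59]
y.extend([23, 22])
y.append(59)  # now [87, -3, 8, 26, 40, 51, 59, 23, 22, 59]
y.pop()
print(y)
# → [87, -3, 8, 26, 40, 51, 59, 23, 22]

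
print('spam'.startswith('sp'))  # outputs True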